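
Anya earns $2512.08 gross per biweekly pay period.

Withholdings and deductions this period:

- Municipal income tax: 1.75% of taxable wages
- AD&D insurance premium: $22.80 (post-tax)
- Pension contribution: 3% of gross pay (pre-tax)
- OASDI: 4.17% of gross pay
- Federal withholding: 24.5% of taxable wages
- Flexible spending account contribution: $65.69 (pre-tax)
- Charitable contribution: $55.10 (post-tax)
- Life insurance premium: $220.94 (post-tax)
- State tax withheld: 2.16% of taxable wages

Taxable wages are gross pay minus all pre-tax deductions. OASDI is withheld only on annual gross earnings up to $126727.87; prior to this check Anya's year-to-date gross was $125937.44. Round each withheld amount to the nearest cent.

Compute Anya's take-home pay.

Flexible spending account contribution: $65.69
Pension contribution: $2512.08 × 0.03 = $75.36
Pre-tax total = $65.69 + $75.36 = $141.05
Taxable wages = $2512.08 − $141.05 = $2371.03
Municipal income tax: $2371.03 × 0.0175 = $41.49
State tax withheld: $2371.03 × 0.0216 = $51.21
Federal withholding: $2371.03 × 0.245 = $580.90
OASDI: only $126727.87 − $125937.44 = $790.43 of this check is subject → $790.43 × 0.0417 = $32.96
AD&D insurance premium: $22.80
Charitable contribution: $55.10
Life insurance premium: $220.94
Total deductions = $65.69 + $75.36 + $41.49 + $51.21 + $580.90 + $32.96 + $22.80 + $55.10 + $220.94 = $1146.45
Net pay = $2512.08 − $1146.45 = $1365.63

$1365.63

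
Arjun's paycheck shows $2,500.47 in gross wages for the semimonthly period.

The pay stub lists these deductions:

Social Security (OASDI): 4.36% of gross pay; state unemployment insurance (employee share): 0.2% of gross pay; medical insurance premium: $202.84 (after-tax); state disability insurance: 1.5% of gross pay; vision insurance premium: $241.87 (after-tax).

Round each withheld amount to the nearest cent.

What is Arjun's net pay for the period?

$1,904.23

State unemployment insurance (employee share): $2,500.47 × 0.002 = $5.00
State disability insurance: $2,500.47 × 0.015 = $37.51
Social Security (OASDI): $2,500.47 × 0.0436 = $109.02
Vision insurance premium: $241.87
Medical insurance premium: $202.84
Total deductions = $5.00 + $37.51 + $109.02 + $241.87 + $202.84 = $596.24
Net pay = $2,500.47 − $596.24 = $1,904.23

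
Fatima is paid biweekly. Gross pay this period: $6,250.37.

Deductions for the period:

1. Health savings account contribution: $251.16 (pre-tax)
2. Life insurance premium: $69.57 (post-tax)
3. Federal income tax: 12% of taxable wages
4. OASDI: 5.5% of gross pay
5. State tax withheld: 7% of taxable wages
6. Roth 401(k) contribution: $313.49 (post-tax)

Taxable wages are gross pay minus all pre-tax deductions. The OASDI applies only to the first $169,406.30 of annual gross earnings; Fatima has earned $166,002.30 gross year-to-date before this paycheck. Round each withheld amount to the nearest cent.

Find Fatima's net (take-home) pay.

Health savings account contribution: $251.16
Taxable wages = $6,250.37 − $251.16 = $5,999.21
State tax withheld: $5,999.21 × 0.07 = $419.94
Federal income tax: $5,999.21 × 0.12 = $719.91
OASDI: only $169,406.30 − $166,002.30 = $3,404.00 of this check is subject → $3,404.00 × 0.055 = $187.22
Roth 401(k) contribution: $313.49
Life insurance premium: $69.57
Total deductions = $251.16 + $419.94 + $719.91 + $187.22 + $313.49 + $69.57 = $1,961.29
Net pay = $6,250.37 − $1,961.29 = $4,289.08

$4,289.08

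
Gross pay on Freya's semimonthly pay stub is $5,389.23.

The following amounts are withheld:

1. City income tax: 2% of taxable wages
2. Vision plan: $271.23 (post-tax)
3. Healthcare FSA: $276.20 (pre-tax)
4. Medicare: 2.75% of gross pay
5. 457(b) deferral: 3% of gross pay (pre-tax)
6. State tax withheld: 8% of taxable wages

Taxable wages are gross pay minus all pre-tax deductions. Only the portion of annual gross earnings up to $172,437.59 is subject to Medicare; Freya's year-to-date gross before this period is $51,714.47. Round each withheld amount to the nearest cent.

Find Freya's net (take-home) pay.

Healthcare FSA: $276.20
457(b) deferral: $5,389.23 × 0.03 = $161.68
Pre-tax total = $276.20 + $161.68 = $437.88
Taxable wages = $5,389.23 − $437.88 = $4,951.35
State tax withheld: $4,951.35 × 0.08 = $396.11
City income tax: $4,951.35 × 0.02 = $99.03
Medicare: cap not yet reached, full $5,389.23 is subject → $5,389.23 × 0.0275 = $148.20
Vision plan: $271.23
Total deductions = $276.20 + $161.68 + $396.11 + $99.03 + $148.20 + $271.23 = $1,352.45
Net pay = $5,389.23 − $1,352.45 = $4,036.78

$4,036.78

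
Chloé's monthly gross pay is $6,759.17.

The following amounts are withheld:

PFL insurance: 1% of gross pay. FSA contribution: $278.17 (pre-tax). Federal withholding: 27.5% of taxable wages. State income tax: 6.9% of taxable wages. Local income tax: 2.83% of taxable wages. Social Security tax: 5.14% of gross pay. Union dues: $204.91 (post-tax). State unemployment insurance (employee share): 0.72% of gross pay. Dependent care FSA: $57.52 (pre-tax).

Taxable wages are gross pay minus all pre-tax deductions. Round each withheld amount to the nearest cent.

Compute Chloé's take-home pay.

FSA contribution: $278.17
Dependent care FSA: $57.52
Pre-tax total = $278.17 + $57.52 = $335.69
Taxable wages = $6,759.17 − $335.69 = $6,423.48
Local income tax: $6,423.48 × 0.0283 = $181.78
State income tax: $6,423.48 × 0.069 = $443.22
Federal withholding: $6,423.48 × 0.275 = $1,766.46
Social Security tax: $6,759.17 × 0.0514 = $347.42
State unemployment insurance (employee share): $6,759.17 × 0.0072 = $48.67
PFL insurance: $6,759.17 × 0.01 = $67.59
Union dues: $204.91
Total deductions = $278.17 + $57.52 + $181.78 + $443.22 + $1,766.46 + $347.42 + $48.67 + $67.59 + $204.91 = $3,395.74
Net pay = $6,759.17 − $3,395.74 = $3,363.43

$3,363.43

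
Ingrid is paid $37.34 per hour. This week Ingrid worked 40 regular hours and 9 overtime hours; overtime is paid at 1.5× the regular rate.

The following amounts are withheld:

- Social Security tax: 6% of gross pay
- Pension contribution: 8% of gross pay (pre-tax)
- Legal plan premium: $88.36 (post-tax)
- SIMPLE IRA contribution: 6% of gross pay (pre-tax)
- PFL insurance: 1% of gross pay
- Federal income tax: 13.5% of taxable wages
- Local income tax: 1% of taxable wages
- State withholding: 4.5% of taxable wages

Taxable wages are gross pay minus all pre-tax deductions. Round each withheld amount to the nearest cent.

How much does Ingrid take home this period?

$1,163.39

Regular pay: 40 × $37.34 = $1,493.60
Overtime pay: 9 × $37.34 × 1.5 = $504.09
Gross pay = $1,493.60 + $504.09 = $1,997.69
Pension contribution: $1,997.69 × 0.08 = $159.82
SIMPLE IRA contribution: $1,997.69 × 0.06 = $119.86
Pre-tax total = $159.82 + $119.86 = $279.68
Taxable wages = $1,997.69 − $279.68 = $1,718.01
Local income tax: $1,718.01 × 0.01 = $17.18
State withholding: $1,718.01 × 0.045 = $77.31
Federal income tax: $1,718.01 × 0.135 = $231.93
PFL insurance: $1,997.69 × 0.01 = $19.98
Social Security tax: $1,997.69 × 0.06 = $119.86
Legal plan premium: $88.36
Total deductions = $159.82 + $119.86 + $17.18 + $77.31 + $231.93 + $19.98 + $119.86 + $88.36 = $834.30
Net pay = $1,997.69 − $834.30 = $1,163.39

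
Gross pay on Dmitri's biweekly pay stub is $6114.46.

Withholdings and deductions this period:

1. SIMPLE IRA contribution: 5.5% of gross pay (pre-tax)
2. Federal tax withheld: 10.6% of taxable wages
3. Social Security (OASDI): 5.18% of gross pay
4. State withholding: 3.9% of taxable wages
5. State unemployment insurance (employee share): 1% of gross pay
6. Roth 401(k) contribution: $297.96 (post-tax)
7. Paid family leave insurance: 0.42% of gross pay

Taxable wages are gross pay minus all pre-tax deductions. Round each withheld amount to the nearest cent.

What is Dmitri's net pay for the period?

SIMPLE IRA contribution: $6114.46 × 0.055 = $336.30
Taxable wages = $6114.46 − $336.30 = $5778.16
State withholding: $5778.16 × 0.039 = $225.35
Federal tax withheld: $5778.16 × 0.106 = $612.48
Paid family leave insurance: $6114.46 × 0.0042 = $25.68
State unemployment insurance (employee share): $6114.46 × 0.01 = $61.14
Social Security (OASDI): $6114.46 × 0.0518 = $316.73
Roth 401(k) contribution: $297.96
Total deductions = $336.30 + $225.35 + $612.48 + $25.68 + $61.14 + $316.73 + $297.96 = $1875.64
Net pay = $6114.46 − $1875.64 = $4238.82

$4238.82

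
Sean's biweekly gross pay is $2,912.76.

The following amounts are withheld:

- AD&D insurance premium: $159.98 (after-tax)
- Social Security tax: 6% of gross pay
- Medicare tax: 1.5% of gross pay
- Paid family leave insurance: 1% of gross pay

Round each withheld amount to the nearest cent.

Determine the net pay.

$2,505.19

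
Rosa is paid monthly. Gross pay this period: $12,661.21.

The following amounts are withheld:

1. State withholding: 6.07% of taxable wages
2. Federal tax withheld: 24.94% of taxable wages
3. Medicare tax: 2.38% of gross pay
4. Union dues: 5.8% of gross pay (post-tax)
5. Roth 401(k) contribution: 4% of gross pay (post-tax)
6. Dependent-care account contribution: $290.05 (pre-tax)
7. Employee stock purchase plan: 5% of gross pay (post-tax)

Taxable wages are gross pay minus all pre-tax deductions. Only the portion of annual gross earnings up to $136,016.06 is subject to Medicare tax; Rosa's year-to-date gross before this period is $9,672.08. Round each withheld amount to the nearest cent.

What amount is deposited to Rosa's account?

Dependent-care account contribution: $290.05
Taxable wages = $12,661.21 − $290.05 = $12,371.16
State withholding: $12,371.16 × 0.0607 = $750.93
Federal tax withheld: $12,371.16 × 0.2494 = $3,085.37
Medicare tax: cap not yet reached, full $12,661.21 is subject → $12,661.21 × 0.0238 = $301.34
Roth 401(k) contribution: $12,661.21 × 0.04 = $506.45
Union dues: $12,661.21 × 0.058 = $734.35
Employee stock purchase plan: $12,661.21 × 0.05 = $633.06
Total deductions = $290.05 + $750.93 + $3,085.37 + $301.34 + $506.45 + $734.35 + $633.06 = $6,301.55
Net pay = $12,661.21 − $6,301.55 = $6,359.66

$6,359.66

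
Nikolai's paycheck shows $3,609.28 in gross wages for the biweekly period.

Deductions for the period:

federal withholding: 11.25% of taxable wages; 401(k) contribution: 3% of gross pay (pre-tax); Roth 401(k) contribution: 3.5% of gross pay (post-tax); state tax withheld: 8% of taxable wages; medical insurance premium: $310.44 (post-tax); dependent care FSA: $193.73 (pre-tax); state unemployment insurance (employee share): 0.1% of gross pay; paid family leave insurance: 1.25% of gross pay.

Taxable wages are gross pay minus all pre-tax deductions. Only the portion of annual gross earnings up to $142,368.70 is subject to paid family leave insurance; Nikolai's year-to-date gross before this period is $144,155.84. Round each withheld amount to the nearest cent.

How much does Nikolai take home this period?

$2,230.25

Dependent care FSA: $193.73
401(k) contribution: $3,609.28 × 0.03 = $108.28
Pre-tax total = $193.73 + $108.28 = $302.01
Taxable wages = $3,609.28 − $302.01 = $3,307.27
State tax withheld: $3,307.27 × 0.08 = $264.58
Federal withholding: $3,307.27 × 0.1125 = $372.07
Paid family leave insurance: annual cap $142,368.70 already reached (YTD $144,155.84), so $0.00
State unemployment insurance (employee share): $3,609.28 × 0.001 = $3.61
Roth 401(k) contribution: $3,609.28 × 0.035 = $126.32
Medical insurance premium: $310.44
Total deductions = $193.73 + $108.28 + $264.58 + $372.07 + $0.00 + $3.61 + $126.32 + $310.44 = $1,379.03
Net pay = $3,609.28 − $1,379.03 = $2,230.25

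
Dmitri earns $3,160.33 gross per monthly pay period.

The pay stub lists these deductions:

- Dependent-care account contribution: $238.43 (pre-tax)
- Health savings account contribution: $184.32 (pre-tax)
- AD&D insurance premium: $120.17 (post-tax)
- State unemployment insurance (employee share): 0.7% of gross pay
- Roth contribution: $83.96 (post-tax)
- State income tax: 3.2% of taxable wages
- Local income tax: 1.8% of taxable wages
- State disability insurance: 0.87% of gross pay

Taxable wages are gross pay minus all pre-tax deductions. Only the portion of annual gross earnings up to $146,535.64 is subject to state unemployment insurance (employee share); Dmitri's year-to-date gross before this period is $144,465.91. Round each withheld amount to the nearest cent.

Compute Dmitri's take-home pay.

$2,354.59

Dependent-care account contribution: $238.43
Health savings account contribution: $184.32
Pre-tax total = $238.43 + $184.32 = $422.75
Taxable wages = $3,160.33 − $422.75 = $2,737.58
Local income tax: $2,737.58 × 0.018 = $49.28
State income tax: $2,737.58 × 0.032 = $87.60
State unemployment insurance (employee share): only $146,535.64 − $144,465.91 = $2,069.73 of this check is subject → $2,069.73 × 0.007 = $14.49
State disability insurance: $3,160.33 × 0.0087 = $27.49
AD&D insurance premium: $120.17
Roth contribution: $83.96
Total deductions = $238.43 + $184.32 + $49.28 + $87.60 + $14.49 + $27.49 + $120.17 + $83.96 = $805.74
Net pay = $3,160.33 − $805.74 = $2,354.59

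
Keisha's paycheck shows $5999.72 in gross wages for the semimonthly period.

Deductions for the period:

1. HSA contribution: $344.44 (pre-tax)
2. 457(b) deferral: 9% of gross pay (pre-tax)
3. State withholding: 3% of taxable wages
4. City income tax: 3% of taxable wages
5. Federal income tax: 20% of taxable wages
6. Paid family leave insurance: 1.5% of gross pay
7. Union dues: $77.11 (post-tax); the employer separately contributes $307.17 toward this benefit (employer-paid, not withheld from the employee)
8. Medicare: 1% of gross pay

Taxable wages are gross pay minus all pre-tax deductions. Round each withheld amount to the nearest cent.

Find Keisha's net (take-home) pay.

457(b) deferral: $5999.72 × 0.09 = $539.97
HSA contribution: $344.44
Pre-tax total = $539.97 + $344.44 = $884.41
Taxable wages = $5999.72 − $884.41 = $5115.31
State withholding: $5115.31 × 0.03 = $153.46
City income tax: $5115.31 × 0.03 = $153.46
Federal income tax: $5115.31 × 0.2 = $1023.06
Medicare: $5999.72 × 0.01 = $60.00
Paid family leave insurance: $5999.72 × 0.015 = $90.00
Union dues: $77.11
(Employer's $307.17 toward union dues is not withheld from the employee.)
Total deductions = $539.97 + $344.44 + $153.46 + $153.46 + $1023.06 + $60.00 + $90.00 + $77.11 = $2441.50
Net pay = $5999.72 − $2441.50 = $3558.22

$3558.22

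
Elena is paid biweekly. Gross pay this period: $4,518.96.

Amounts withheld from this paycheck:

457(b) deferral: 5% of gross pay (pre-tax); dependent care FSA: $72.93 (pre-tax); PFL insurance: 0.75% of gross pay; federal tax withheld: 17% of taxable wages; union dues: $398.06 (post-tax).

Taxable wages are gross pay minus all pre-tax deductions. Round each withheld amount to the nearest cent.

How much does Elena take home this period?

$3,070.72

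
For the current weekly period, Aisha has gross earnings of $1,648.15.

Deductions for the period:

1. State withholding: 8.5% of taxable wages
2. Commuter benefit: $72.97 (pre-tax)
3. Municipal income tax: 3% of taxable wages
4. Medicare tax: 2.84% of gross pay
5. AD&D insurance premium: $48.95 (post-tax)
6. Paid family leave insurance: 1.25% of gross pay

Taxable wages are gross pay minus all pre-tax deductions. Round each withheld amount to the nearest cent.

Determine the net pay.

$1,277.67

Commuter benefit: $72.97
Taxable wages = $1,648.15 − $72.97 = $1,575.18
Municipal income tax: $1,575.18 × 0.03 = $47.26
State withholding: $1,575.18 × 0.085 = $133.89
Medicare tax: $1,648.15 × 0.0284 = $46.81
Paid family leave insurance: $1,648.15 × 0.0125 = $20.60
AD&D insurance premium: $48.95
Total deductions = $72.97 + $47.26 + $133.89 + $46.81 + $20.60 + $48.95 = $370.48
Net pay = $1,648.15 − $370.48 = $1,277.67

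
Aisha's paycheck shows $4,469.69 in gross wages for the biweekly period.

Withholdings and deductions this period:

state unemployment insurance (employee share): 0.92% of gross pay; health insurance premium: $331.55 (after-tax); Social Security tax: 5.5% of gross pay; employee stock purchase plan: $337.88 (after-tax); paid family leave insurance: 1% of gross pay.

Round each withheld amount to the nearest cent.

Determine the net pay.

Paid family leave insurance: $4,469.69 × 0.01 = $44.70
Social Security tax: $4,469.69 × 0.055 = $245.83
State unemployment insurance (employee share): $4,469.69 × 0.0092 = $41.12
Health insurance premium: $331.55
Employee stock purchase plan: $337.88
Total deductions = $44.70 + $245.83 + $41.12 + $331.55 + $337.88 = $1,001.08
Net pay = $4,469.69 − $1,001.08 = $3,468.61

$3,468.61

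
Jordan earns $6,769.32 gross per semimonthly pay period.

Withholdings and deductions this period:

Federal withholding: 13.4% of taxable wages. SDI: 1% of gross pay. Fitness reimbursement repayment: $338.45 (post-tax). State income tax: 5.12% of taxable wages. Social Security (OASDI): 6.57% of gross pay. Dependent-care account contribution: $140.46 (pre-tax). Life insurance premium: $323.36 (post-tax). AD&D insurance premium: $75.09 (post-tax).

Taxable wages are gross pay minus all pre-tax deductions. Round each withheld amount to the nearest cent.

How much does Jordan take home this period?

Dependent-care account contribution: $140.46
Taxable wages = $6,769.32 − $140.46 = $6,628.86
State income tax: $6,628.86 × 0.0512 = $339.40
Federal withholding: $6,628.86 × 0.134 = $888.27
SDI: $6,769.32 × 0.01 = $67.69
Social Security (OASDI): $6,769.32 × 0.0657 = $444.74
AD&D insurance premium: $75.09
Life insurance premium: $323.36
Fitness reimbursement repayment: $338.45
Total deductions = $140.46 + $339.40 + $888.27 + $67.69 + $444.74 + $75.09 + $323.36 + $338.45 = $2,617.46
Net pay = $6,769.32 − $2,617.46 = $4,151.86

$4,151.86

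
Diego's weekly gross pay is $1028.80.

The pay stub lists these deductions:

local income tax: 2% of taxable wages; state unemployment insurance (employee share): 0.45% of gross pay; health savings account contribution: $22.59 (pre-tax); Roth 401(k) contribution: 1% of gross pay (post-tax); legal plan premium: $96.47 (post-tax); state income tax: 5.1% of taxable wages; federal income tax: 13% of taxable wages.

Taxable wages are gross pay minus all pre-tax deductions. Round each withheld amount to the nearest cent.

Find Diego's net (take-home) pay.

Health savings account contribution: $22.59
Taxable wages = $1028.80 − $22.59 = $1006.21
State income tax: $1006.21 × 0.051 = $51.32
Federal income tax: $1006.21 × 0.13 = $130.81
Local income tax: $1006.21 × 0.02 = $20.12
State unemployment insurance (employee share): $1028.80 × 0.0045 = $4.63
Legal plan premium: $96.47
Roth 401(k) contribution: $1028.80 × 0.01 = $10.29
Total deductions = $22.59 + $51.32 + $130.81 + $20.12 + $4.63 + $96.47 + $10.29 = $336.23
Net pay = $1028.80 − $336.23 = $692.57

$692.57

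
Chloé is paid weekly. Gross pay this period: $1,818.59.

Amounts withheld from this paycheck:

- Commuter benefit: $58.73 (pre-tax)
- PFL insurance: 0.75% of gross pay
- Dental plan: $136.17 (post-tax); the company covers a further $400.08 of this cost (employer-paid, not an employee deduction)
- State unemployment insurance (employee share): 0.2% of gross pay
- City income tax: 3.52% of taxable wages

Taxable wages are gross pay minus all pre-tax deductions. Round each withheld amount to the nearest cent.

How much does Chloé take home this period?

Commuter benefit: $58.73
Taxable wages = $1,818.59 − $58.73 = $1,759.86
City income tax: $1,759.86 × 0.0352 = $61.95
PFL insurance: $1,818.59 × 0.0075 = $13.64
State unemployment insurance (employee share): $1,818.59 × 0.002 = $3.64
Dental plan: $136.17
(Employer's $400.08 toward dental plan is not withheld from the employee.)
Total deductions = $58.73 + $61.95 + $13.64 + $3.64 + $136.17 = $274.13
Net pay = $1,818.59 − $274.13 = $1,544.46

$1,544.46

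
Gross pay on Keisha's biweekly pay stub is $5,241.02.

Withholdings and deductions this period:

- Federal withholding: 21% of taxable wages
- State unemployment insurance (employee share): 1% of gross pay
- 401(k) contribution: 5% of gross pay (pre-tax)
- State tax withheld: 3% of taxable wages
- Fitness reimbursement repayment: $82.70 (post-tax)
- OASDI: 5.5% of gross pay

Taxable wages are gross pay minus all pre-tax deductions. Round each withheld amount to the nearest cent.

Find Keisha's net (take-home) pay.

401(k) contribution: $5,241.02 × 0.05 = $262.05
Taxable wages = $5,241.02 − $262.05 = $4,978.97
Federal withholding: $4,978.97 × 0.21 = $1,045.58
State tax withheld: $4,978.97 × 0.03 = $149.37
OASDI: $5,241.02 × 0.055 = $288.26
State unemployment insurance (employee share): $5,241.02 × 0.01 = $52.41
Fitness reimbursement repayment: $82.70
Total deductions = $262.05 + $1,045.58 + $149.37 + $288.26 + $52.41 + $82.70 = $1,880.37
Net pay = $5,241.02 − $1,880.37 = $3,360.65

$3,360.65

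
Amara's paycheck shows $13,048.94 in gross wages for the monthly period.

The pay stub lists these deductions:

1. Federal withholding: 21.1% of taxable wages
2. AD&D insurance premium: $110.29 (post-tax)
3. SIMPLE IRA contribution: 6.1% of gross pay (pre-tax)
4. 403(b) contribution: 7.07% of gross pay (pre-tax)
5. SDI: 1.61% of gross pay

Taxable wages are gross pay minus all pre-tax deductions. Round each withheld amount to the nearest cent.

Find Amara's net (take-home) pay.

$8,619.30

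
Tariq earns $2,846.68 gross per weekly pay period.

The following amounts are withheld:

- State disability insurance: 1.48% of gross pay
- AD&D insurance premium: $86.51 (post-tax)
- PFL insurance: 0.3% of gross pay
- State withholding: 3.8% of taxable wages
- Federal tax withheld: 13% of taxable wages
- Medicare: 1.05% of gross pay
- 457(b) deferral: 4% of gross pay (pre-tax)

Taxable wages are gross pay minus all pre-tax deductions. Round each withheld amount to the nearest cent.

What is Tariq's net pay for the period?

$2,106.62

457(b) deferral: $2,846.68 × 0.04 = $113.87
Taxable wages = $2,846.68 − $113.87 = $2,732.81
State withholding: $2,732.81 × 0.038 = $103.85
Federal tax withheld: $2,732.81 × 0.13 = $355.27
PFL insurance: $2,846.68 × 0.003 = $8.54
Medicare: $2,846.68 × 0.0105 = $29.89
State disability insurance: $2,846.68 × 0.0148 = $42.13
AD&D insurance premium: $86.51
Total deductions = $113.87 + $103.85 + $355.27 + $8.54 + $29.89 + $42.13 + $86.51 = $740.06
Net pay = $2,846.68 − $740.06 = $2,106.62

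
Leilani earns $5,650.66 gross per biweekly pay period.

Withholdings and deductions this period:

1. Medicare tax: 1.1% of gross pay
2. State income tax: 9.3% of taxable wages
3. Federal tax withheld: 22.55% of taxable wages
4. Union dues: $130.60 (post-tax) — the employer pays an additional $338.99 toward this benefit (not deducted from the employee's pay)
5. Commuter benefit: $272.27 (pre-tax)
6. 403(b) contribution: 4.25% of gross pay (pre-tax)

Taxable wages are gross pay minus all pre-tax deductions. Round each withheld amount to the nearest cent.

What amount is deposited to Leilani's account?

403(b) contribution: $5,650.66 × 0.0425 = $240.15
Commuter benefit: $272.27
Pre-tax total = $240.15 + $272.27 = $512.42
Taxable wages = $5,650.66 − $512.42 = $5,138.24
State income tax: $5,138.24 × 0.093 = $477.86
Federal tax withheld: $5,138.24 × 0.2255 = $1,158.67
Medicare tax: $5,650.66 × 0.011 = $62.16
Union dues: $130.60
(Employer's $338.99 toward union dues is not withheld from the employee.)
Total deductions = $240.15 + $272.27 + $477.86 + $1,158.67 + $62.16 + $130.60 = $2,341.71
Net pay = $5,650.66 − $2,341.71 = $3,308.95

$3,308.95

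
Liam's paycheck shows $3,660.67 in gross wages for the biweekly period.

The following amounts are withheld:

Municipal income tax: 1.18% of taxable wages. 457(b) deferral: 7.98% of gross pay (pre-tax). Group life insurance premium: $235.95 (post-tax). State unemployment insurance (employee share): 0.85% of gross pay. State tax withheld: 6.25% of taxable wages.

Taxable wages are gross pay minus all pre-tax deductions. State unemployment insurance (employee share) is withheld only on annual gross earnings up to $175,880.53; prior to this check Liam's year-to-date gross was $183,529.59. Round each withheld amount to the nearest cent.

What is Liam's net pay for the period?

457(b) deferral: $3,660.67 × 0.0798 = $292.12
Taxable wages = $3,660.67 − $292.12 = $3,368.55
Municipal income tax: $3,368.55 × 0.0118 = $39.75
State tax withheld: $3,368.55 × 0.0625 = $210.53
State unemployment insurance (employee share): annual cap $175,880.53 already reached (YTD $183,529.59), so $0.00
Group life insurance premium: $235.95
Total deductions = $292.12 + $39.75 + $210.53 + $0.00 + $235.95 = $778.35
Net pay = $3,660.67 − $778.35 = $2,882.32

$2,882.32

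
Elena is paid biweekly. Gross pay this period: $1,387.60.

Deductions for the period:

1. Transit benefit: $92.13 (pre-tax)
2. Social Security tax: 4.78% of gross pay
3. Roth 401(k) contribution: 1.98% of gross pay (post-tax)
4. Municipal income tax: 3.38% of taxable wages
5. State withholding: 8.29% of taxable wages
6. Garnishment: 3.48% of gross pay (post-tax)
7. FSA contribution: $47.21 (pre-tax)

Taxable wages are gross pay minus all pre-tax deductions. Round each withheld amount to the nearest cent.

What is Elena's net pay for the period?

$960.50

FSA contribution: $47.21
Transit benefit: $92.13
Pre-tax total = $47.21 + $92.13 = $139.34
Taxable wages = $1,387.60 − $139.34 = $1,248.26
Municipal income tax: $1,248.26 × 0.0338 = $42.19
State withholding: $1,248.26 × 0.0829 = $103.48
Social Security tax: $1,387.60 × 0.0478 = $66.33
Garnishment: $1,387.60 × 0.0348 = $48.29
Roth 401(k) contribution: $1,387.60 × 0.0198 = $27.47
Total deductions = $47.21 + $92.13 + $42.19 + $103.48 + $66.33 + $48.29 + $27.47 = $427.10
Net pay = $1,387.60 − $427.10 = $960.50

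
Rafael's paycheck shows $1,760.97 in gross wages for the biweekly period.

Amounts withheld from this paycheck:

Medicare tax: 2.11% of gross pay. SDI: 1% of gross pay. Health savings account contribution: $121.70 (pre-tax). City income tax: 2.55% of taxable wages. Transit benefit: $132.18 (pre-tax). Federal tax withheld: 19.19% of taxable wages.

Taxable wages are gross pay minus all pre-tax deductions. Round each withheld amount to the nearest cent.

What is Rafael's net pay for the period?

$1,124.68

Transit benefit: $132.18
Health savings account contribution: $121.70
Pre-tax total = $132.18 + $121.70 = $253.88
Taxable wages = $1,760.97 − $253.88 = $1,507.09
Federal tax withheld: $1,507.09 × 0.1919 = $289.21
City income tax: $1,507.09 × 0.0255 = $38.43
SDI: $1,760.97 × 0.01 = $17.61
Medicare tax: $1,760.97 × 0.0211 = $37.16
Total deductions = $132.18 + $121.70 + $289.21 + $38.43 + $17.61 + $37.16 = $636.29
Net pay = $1,760.97 − $636.29 = $1,124.68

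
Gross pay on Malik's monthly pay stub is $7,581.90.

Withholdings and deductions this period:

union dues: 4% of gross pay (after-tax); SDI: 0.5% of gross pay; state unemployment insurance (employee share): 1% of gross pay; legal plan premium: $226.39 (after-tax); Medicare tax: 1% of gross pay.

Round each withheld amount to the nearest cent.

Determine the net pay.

Medicare tax: $7,581.90 × 0.01 = $75.82
SDI: $7,581.90 × 0.005 = $37.91
State unemployment insurance (employee share): $7,581.90 × 0.01 = $75.82
Legal plan premium: $226.39
Union dues: $7,581.90 × 0.04 = $303.28
Total deductions = $75.82 + $37.91 + $75.82 + $226.39 + $303.28 = $719.22
Net pay = $7,581.90 − $719.22 = $6,862.68

$6,862.68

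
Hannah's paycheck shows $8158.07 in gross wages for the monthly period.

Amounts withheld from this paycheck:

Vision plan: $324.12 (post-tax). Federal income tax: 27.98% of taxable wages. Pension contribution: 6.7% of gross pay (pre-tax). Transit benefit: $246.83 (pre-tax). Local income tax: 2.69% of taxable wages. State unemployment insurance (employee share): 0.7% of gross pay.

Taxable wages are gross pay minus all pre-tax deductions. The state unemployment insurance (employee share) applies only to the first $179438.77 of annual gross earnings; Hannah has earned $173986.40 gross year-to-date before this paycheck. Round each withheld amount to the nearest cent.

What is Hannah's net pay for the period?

Pension contribution: $8158.07 × 0.067 = $546.59
Transit benefit: $246.83
Pre-tax total = $546.59 + $246.83 = $793.42
Taxable wages = $8158.07 − $793.42 = $7364.65
Federal income tax: $7364.65 × 0.2798 = $2060.63
Local income tax: $7364.65 × 0.0269 = $198.11
State unemployment insurance (employee share): only $179438.77 − $173986.40 = $5452.37 of this check is subject → $5452.37 × 0.007 = $38.17
Vision plan: $324.12
Total deductions = $546.59 + $246.83 + $2060.63 + $198.11 + $38.17 + $324.12 = $3414.45
Net pay = $8158.07 − $3414.45 = $4743.62

$4743.62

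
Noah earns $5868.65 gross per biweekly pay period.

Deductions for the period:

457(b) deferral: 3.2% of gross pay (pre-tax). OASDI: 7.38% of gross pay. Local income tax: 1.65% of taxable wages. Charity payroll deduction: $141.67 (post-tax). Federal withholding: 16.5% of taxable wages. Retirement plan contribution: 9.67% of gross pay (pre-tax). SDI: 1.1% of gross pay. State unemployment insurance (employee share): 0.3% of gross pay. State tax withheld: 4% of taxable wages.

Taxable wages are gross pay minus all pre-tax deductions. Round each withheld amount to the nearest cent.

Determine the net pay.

Retirement plan contribution: $5868.65 × 0.0967 = $567.50
457(b) deferral: $5868.65 × 0.032 = $187.80
Pre-tax total = $567.50 + $187.80 = $755.30
Taxable wages = $5868.65 − $755.30 = $5113.35
Federal withholding: $5113.35 × 0.165 = $843.70
State tax withheld: $5113.35 × 0.04 = $204.53
Local income tax: $5113.35 × 0.0165 = $84.37
SDI: $5868.65 × 0.011 = $64.56
OASDI: $5868.65 × 0.0738 = $433.11
State unemployment insurance (employee share): $5868.65 × 0.003 = $17.61
Charity payroll deduction: $141.67
Total deductions = $567.50 + $187.80 + $843.70 + $204.53 + $84.37 + $64.56 + $433.11 + $17.61 + $141.67 = $2544.85
Net pay = $5868.65 − $2544.85 = $3323.80

$3323.80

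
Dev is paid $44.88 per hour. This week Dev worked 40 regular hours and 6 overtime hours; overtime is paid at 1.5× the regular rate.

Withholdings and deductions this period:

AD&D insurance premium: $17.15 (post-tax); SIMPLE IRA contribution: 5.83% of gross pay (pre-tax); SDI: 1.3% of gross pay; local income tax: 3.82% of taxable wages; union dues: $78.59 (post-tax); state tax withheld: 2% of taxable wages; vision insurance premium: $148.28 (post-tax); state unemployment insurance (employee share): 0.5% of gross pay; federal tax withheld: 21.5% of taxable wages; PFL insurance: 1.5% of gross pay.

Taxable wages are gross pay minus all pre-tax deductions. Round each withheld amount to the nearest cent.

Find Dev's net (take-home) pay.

Regular pay: 40 × $44.88 = $1,795.20
Overtime pay: 6 × $44.88 × 1.5 = $403.92
Gross pay = $1,795.20 + $403.92 = $2,199.12
SIMPLE IRA contribution: $2,199.12 × 0.0583 = $128.21
Taxable wages = $2,199.12 − $128.21 = $2,070.91
Federal tax withheld: $2,070.91 × 0.215 = $445.25
Local income tax: $2,070.91 × 0.0382 = $79.11
State tax withheld: $2,070.91 × 0.02 = $41.42
SDI: $2,199.12 × 0.013 = $28.59
PFL insurance: $2,199.12 × 0.015 = $32.99
State unemployment insurance (employee share): $2,199.12 × 0.005 = $11.00
Union dues: $78.59
AD&D insurance premium: $17.15
Vision insurance premium: $148.28
Total deductions = $128.21 + $445.25 + $79.11 + $41.42 + $28.59 + $32.99 + $11.00 + $78.59 + $17.15 + $148.28 = $1,010.59
Net pay = $2,199.12 − $1,010.59 = $1,188.53

$1,188.53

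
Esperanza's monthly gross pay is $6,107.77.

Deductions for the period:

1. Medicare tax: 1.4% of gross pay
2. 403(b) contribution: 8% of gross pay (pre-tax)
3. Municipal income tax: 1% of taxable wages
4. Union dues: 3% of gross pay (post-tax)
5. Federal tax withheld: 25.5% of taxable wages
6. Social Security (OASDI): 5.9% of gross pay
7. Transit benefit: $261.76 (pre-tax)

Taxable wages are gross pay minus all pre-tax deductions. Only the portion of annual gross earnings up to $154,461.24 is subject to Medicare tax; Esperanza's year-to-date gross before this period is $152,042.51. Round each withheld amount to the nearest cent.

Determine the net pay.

$3,360.24

Transit benefit: $261.76
403(b) contribution: $6,107.77 × 0.08 = $488.62
Pre-tax total = $261.76 + $488.62 = $750.38
Taxable wages = $6,107.77 − $750.38 = $5,357.39
Municipal income tax: $5,357.39 × 0.01 = $53.57
Federal tax withheld: $5,357.39 × 0.255 = $1,366.13
Medicare tax: only $154,461.24 − $152,042.51 = $2,418.73 of this check is subject → $2,418.73 × 0.014 = $33.86
Social Security (OASDI): $6,107.77 × 0.059 = $360.36
Union dues: $6,107.77 × 0.03 = $183.23
Total deductions = $261.76 + $488.62 + $53.57 + $1,366.13 + $33.86 + $360.36 + $183.23 = $2,747.53
Net pay = $6,107.77 − $2,747.53 = $3,360.24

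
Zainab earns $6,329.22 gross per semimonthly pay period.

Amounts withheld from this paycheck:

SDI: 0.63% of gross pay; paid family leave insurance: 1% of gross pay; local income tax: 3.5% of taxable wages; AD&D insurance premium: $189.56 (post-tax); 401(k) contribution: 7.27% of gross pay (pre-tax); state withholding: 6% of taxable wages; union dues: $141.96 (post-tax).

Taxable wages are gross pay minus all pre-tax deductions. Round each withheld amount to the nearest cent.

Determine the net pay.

$4,876.84

401(k) contribution: $6,329.22 × 0.0727 = $460.13
Taxable wages = $6,329.22 − $460.13 = $5,869.09
Local income tax: $5,869.09 × 0.035 = $205.42
State withholding: $5,869.09 × 0.06 = $352.15
SDI: $6,329.22 × 0.0063 = $39.87
Paid family leave insurance: $6,329.22 × 0.01 = $63.29
AD&D insurance premium: $189.56
Union dues: $141.96
Total deductions = $460.13 + $205.42 + $352.15 + $39.87 + $63.29 + $189.56 + $141.96 = $1,452.38
Net pay = $6,329.22 − $1,452.38 = $4,876.84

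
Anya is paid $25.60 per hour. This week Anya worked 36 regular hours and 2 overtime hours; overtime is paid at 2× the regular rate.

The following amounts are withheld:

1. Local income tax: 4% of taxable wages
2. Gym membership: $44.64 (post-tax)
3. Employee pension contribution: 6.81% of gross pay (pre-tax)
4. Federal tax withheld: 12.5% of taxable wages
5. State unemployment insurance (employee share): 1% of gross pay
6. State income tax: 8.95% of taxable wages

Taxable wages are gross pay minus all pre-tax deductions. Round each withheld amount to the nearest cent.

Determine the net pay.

Regular pay: 36 × $25.60 = $921.60
Overtime pay: 2 × $25.60 × 2 = $102.40
Gross pay = $921.60 + $102.40 = $1,024.00
Employee pension contribution: $1,024.00 × 0.0681 = $69.73
Taxable wages = $1,024.00 − $69.73 = $954.27
Federal tax withheld: $954.27 × 0.125 = $119.28
Local income tax: $954.27 × 0.04 = $38.17
State income tax: $954.27 × 0.0895 = $85.41
State unemployment insurance (employee share): $1,024.00 × 0.01 = $10.24
Gym membership: $44.64
Total deductions = $69.73 + $119.28 + $38.17 + $85.41 + $10.24 + $44.64 = $367.47
Net pay = $1,024.00 − $367.47 = $656.53

$656.53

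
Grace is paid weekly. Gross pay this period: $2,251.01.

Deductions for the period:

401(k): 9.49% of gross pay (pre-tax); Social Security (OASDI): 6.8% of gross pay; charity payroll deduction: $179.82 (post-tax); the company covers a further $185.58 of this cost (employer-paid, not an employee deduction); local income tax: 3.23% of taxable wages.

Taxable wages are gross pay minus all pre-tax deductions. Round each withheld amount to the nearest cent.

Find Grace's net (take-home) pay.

$1,638.69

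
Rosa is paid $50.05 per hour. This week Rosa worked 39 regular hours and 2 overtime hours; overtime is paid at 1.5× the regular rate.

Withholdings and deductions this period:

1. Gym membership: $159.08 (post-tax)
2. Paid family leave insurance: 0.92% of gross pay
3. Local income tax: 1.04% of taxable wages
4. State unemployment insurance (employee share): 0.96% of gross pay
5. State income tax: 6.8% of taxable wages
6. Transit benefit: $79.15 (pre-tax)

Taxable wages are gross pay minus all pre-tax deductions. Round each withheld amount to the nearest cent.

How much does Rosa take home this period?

Regular pay: 39 × $50.05 = $1,951.95
Overtime pay: 2 × $50.05 × 1.5 = $150.15
Gross pay = $1,951.95 + $150.15 = $2,102.10
Transit benefit: $79.15
Taxable wages = $2,102.10 − $79.15 = $2,022.95
State income tax: $2,022.95 × 0.068 = $137.56
Local income tax: $2,022.95 × 0.0104 = $21.04
Paid family leave insurance: $2,102.10 × 0.0092 = $19.34
State unemployment insurance (employee share): $2,102.10 × 0.0096 = $20.18
Gym membership: $159.08
Total deductions = $79.15 + $137.56 + $21.04 + $19.34 + $20.18 + $159.08 = $436.35
Net pay = $2,102.10 − $436.35 = $1,665.75

$1,665.75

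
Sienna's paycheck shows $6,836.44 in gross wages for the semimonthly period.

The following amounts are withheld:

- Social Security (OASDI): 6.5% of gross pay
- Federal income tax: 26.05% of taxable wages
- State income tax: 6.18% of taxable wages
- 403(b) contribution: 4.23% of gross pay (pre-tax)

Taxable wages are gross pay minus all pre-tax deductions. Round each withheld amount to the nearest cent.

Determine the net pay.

403(b) contribution: $6,836.44 × 0.0423 = $289.18
Taxable wages = $6,836.44 − $289.18 = $6,547.26
Federal income tax: $6,547.26 × 0.2605 = $1,705.56
State income tax: $6,547.26 × 0.0618 = $404.62
Social Security (OASDI): $6,836.44 × 0.065 = $444.37
Total deductions = $289.18 + $1,705.56 + $404.62 + $444.37 = $2,843.73
Net pay = $6,836.44 − $2,843.73 = $3,992.71

$3,992.71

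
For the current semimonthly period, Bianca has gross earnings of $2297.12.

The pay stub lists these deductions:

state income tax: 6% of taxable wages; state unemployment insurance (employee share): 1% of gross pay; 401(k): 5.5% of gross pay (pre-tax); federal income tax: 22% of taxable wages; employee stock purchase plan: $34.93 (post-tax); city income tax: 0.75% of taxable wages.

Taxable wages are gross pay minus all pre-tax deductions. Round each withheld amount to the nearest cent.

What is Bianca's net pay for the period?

$1488.78

401(k): $2297.12 × 0.055 = $126.34
Taxable wages = $2297.12 − $126.34 = $2170.78
City income tax: $2170.78 × 0.0075 = $16.28
Federal income tax: $2170.78 × 0.22 = $477.57
State income tax: $2170.78 × 0.06 = $130.25
State unemployment insurance (employee share): $2297.12 × 0.01 = $22.97
Employee stock purchase plan: $34.93
Total deductions = $126.34 + $16.28 + $477.57 + $130.25 + $22.97 + $34.93 = $808.34
Net pay = $2297.12 − $808.34 = $1488.78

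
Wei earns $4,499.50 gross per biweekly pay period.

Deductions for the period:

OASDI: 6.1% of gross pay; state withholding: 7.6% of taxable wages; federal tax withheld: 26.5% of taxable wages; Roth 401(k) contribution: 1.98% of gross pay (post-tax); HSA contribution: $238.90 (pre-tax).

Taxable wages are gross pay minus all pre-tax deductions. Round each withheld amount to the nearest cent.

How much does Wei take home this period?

$2,444.17

HSA contribution: $238.90
Taxable wages = $4,499.50 − $238.90 = $4,260.60
State withholding: $4,260.60 × 0.076 = $323.81
Federal tax withheld: $4,260.60 × 0.265 = $1,129.06
OASDI: $4,499.50 × 0.061 = $274.47
Roth 401(k) contribution: $4,499.50 × 0.0198 = $89.09
Total deductions = $238.90 + $323.81 + $1,129.06 + $274.47 + $89.09 = $2,055.33
Net pay = $4,499.50 − $2,055.33 = $2,444.17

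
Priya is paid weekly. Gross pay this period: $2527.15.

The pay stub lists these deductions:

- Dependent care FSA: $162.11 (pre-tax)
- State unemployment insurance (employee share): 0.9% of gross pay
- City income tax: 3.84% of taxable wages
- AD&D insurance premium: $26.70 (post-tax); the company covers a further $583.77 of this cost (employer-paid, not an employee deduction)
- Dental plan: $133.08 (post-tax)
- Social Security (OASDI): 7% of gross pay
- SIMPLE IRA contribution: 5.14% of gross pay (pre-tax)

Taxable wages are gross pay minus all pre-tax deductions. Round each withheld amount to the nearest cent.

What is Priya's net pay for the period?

$1789.89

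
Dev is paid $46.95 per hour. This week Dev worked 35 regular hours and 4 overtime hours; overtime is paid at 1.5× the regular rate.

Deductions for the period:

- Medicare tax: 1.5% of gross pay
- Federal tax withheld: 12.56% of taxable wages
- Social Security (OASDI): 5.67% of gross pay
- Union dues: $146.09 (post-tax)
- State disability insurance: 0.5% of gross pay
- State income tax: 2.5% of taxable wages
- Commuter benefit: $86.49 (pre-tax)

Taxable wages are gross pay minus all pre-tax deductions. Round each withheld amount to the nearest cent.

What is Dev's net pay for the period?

$1,267.87

Regular pay: 35 × $46.95 = $1,643.25
Overtime pay: 4 × $46.95 × 1.5 = $281.70
Gross pay = $1,643.25 + $281.70 = $1,924.95
Commuter benefit: $86.49
Taxable wages = $1,924.95 − $86.49 = $1,838.46
Federal tax withheld: $1,838.46 × 0.1256 = $230.91
State income tax: $1,838.46 × 0.025 = $45.96
Medicare tax: $1,924.95 × 0.015 = $28.87
State disability insurance: $1,924.95 × 0.005 = $9.62
Social Security (OASDI): $1,924.95 × 0.0567 = $109.14
Union dues: $146.09
Total deductions = $86.49 + $230.91 + $45.96 + $28.87 + $9.62 + $109.14 + $146.09 = $657.08
Net pay = $1,924.95 − $657.08 = $1,267.87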